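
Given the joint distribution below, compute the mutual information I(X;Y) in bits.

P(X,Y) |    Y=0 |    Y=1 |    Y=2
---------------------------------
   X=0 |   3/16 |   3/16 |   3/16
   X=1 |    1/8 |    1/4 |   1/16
0.0514 bits

Mutual information: I(X;Y) = H(X) + H(Y) - H(X,Y)

Marginals:
P(X) = (9/16, 7/16), H(X) = 0.9887 bits
P(Y) = (5/16, 7/16, 1/4), H(Y) = 1.5462 bits

Joint entropy: H(X,Y) = 2.4835 bits

I(X;Y) = 0.9887 + 1.5462 - 2.4835 = 0.0514 bits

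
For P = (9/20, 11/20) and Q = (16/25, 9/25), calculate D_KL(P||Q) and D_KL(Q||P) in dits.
D_KL(P||Q) = 0.0324, D_KL(Q||P) = 0.0316

KL divergence is not symmetric: D_KL(P||Q) ≠ D_KL(Q||P) in general.

D_KL(P||Q) = 0.0324 dits
D_KL(Q||P) = 0.0316 dits

No, they are not equal!

This asymmetry is why KL divergence is not a true distance metric.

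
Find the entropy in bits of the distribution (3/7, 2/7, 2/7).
1.5567 bits

Shannon entropy is H(X) = -Σ p(x) log p(x).

For P = (3/7, 2/7, 2/7):
H = -3/7 × log_2(3/7) -2/7 × log_2(2/7) -2/7 × log_2(2/7)
H = 1.5567 bits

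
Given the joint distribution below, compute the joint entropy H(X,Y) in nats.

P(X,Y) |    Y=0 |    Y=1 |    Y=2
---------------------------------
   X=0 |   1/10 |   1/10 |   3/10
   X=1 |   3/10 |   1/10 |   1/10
1.6434 nats

Joint entropy is H(X,Y) = -Σ_{x,y} p(x,y) log p(x,y).

Summing over all non-zero entries:
H(X,Y) = -[1/10·log_e(1/10) + 1/10·log_e(1/10) + 3/10·log_e(3/10) + 3/10·log_e(3/10) + 1/10·log_e(1/10) + 1/10·log_e(1/10)]
H(X,Y) = 1.6434 nats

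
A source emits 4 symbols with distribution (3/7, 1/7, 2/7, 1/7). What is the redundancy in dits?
0.0475 dits

Redundancy measures how far a source is from maximum entropy:
R = H_max - H(X)

Maximum entropy for 4 symbols: H_max = log_10(4) = 0.6021 dits
Actual entropy: H(X) = 0.5546 dits
Redundancy: R = 0.6021 - 0.5546 = 0.0475 dits

This redundancy represents potential for compression: the source could be compressed by 0.0475 dits per symbol.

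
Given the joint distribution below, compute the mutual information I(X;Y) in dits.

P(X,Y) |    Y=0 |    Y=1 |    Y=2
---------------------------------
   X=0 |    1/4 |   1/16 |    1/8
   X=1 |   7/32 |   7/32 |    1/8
0.0170 dits

Mutual information: I(X;Y) = H(X) + H(Y) - H(X,Y)

Marginals:
P(X) = (7/16, 9/16), H(X) = 0.2976 dits
P(Y) = (15/32, 9/32, 1/4), H(Y) = 0.4597 dits

Joint entropy: H(X,Y) = 0.7403 dits

I(X;Y) = 0.2976 + 0.4597 - 0.7403 = 0.0170 dits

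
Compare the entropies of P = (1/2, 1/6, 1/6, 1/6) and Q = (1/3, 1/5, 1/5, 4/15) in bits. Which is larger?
Q

Computing entropies in bits:
H(P) = 1.7925
H(Q) = 1.9656

Distribution Q has higher entropy.

Intuition: The distribution closer to uniform (more spread out) has higher entropy.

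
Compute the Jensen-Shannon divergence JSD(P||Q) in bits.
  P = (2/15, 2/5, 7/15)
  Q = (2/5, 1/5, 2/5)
0.0767 bits

Jensen-Shannon divergence is:
JSD(P||Q) = 0.5 × D_KL(P||M) + 0.5 × D_KL(Q||M)
where M = 0.5 × (P + Q) is the mixture distribution.

M = 0.5 × (2/15, 2/5, 7/15) + 0.5 × (2/5, 1/5, 2/5) = (4/15, 3/10, 13/30)

D_KL(P||M) = 0.0826 bits
D_KL(Q||M) = 0.0708 bits

JSD(P||Q) = 0.5 × 0.0826 + 0.5 × 0.0708 = 0.0767 bits

Unlike KL divergence, JSD is symmetric and bounded: 0 ≤ JSD ≤ log(2).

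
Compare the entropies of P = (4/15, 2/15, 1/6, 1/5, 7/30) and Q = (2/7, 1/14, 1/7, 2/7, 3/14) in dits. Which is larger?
P

Computing entropies in dits:
H(P) = 0.6867
H(Q) = 0.6568

Distribution P has higher entropy.

Intuition: The distribution closer to uniform (more spread out) has higher entropy.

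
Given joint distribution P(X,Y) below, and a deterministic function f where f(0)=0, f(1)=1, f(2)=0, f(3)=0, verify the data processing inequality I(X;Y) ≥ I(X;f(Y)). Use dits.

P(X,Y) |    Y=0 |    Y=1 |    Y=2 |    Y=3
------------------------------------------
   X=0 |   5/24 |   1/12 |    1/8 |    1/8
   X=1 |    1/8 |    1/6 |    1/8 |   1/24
I(X;Y) = 0.0187, I(X;f(Y)) = 0.0127, inequality holds: 0.0187 ≥ 0.0127

Data Processing Inequality: For any Markov chain X → Y → Z, we have I(X;Y) ≥ I(X;Z).

Here Z = f(Y) is a deterministic function of Y, forming X → Y → Z.

Original I(X;Y) = 0.0187 dits

After applying f:
P(X,Z) where Z=f(Y):
- P(X,Z=0) = P(X,Y=0) + P(X,Y=2) + P(X,Y=3)
- P(X,Z=1) = P(X,Y=1)

I(X;Z) = I(X;f(Y)) = 0.0127 dits

Verification: 0.0187 ≥ 0.0127 ✓

Information cannot be created by processing; the function f can only lose information about X.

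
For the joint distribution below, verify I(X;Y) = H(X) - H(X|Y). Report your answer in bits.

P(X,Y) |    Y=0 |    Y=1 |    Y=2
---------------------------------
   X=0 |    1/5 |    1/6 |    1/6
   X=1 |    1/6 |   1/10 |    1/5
I(X;Y) = 0.0133 bits

Mutual information has multiple equivalent forms:
- I(X;Y) = H(X) - H(X|Y)
- I(X;Y) = H(Y) - H(Y|X)
- I(X;Y) = H(X) + H(Y) - H(X,Y)

Computing all quantities:
H(X) = 0.9968, H(Y) = 1.5700, H(X,Y) = 2.5534
H(X|Y) = 0.9835, H(Y|X) = 1.5567

Verification:
H(X) - H(X|Y) = 0.9968 - 0.9835 = 0.0133
H(Y) - H(Y|X) = 1.5700 - 1.5567 = 0.0133
H(X) + H(Y) - H(X,Y) = 0.9968 + 1.5700 - 2.5534 = 0.0133

All forms give I(X;Y) = 0.0133 bits. ✓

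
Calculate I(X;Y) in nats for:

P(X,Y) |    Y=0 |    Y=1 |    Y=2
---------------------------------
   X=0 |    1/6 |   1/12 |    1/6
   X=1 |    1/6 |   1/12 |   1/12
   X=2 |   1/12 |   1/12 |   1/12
0.0168 nats

Mutual information: I(X;Y) = H(X) + H(Y) - H(X,Y)

Marginals:
P(X) = (5/12, 1/3, 1/4), H(X) = 1.0776 nats
P(Y) = (5/12, 1/4, 1/3), H(Y) = 1.0776 nats

Joint entropy: H(X,Y) = 2.1383 nats

I(X;Y) = 1.0776 + 1.0776 - 2.1383 = 0.0168 nats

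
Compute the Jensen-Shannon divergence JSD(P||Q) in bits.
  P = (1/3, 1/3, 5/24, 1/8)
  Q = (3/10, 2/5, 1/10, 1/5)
0.0231 bits

Jensen-Shannon divergence is:
JSD(P||Q) = 0.5 × D_KL(P||M) + 0.5 × D_KL(Q||M)
where M = 0.5 × (P + Q) is the mixture distribution.

M = 0.5 × (1/3, 1/3, 5/24, 1/8) + 0.5 × (3/10, 2/5, 1/10, 1/5) = (0.316667, 11/30, 0.154167, 0.1625)

D_KL(P||M) = 0.0220 bits
D_KL(Q||M) = 0.0243 bits

JSD(P||Q) = 0.5 × 0.0220 + 0.5 × 0.0243 = 0.0231 bits

Unlike KL divergence, JSD is symmetric and bounded: 0 ≤ JSD ≤ log(2).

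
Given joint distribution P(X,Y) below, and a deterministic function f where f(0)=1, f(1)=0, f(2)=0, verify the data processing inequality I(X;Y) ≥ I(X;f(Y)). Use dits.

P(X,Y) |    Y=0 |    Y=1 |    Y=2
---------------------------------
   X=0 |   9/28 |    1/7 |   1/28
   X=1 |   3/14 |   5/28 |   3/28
I(X;Y) = 0.0137, I(X;f(Y)) = 0.0101, inequality holds: 0.0137 ≥ 0.0101

Data Processing Inequality: For any Markov chain X → Y → Z, we have I(X;Y) ≥ I(X;Z).

Here Z = f(Y) is a deterministic function of Y, forming X → Y → Z.

Original I(X;Y) = 0.0137 dits

After applying f:
P(X,Z) where Z=f(Y):
- P(X,Z=0) = P(X,Y=1) + P(X,Y=2)
- P(X,Z=1) = P(X,Y=0)

I(X;Z) = I(X;f(Y)) = 0.0101 dits

Verification: 0.0137 ≥ 0.0101 ✓

Information cannot be created by processing; the function f can only lose information about X.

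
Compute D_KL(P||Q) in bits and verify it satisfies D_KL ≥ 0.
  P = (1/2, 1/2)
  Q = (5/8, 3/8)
0.0466 bits

KL divergence satisfies the Gibbs inequality: D_KL(P||Q) ≥ 0 for all distributions P, Q.

D_KL(P||Q) = Σ p(x) log(p(x)/q(x))
Term by term:
  x=0: 1/2 × log_2[(1/2)/(5/8)] = -0.1610
  x=1: 1/2 × log_2[(1/2)/(3/8)] = 0.2075
D_KL(P||Q) = 0.0466 bits

D_KL(P||Q) = 0.0466 ≥ 0 ✓

This non-negativity is a fundamental property: relative entropy cannot be negative because it measures how different Q is from P.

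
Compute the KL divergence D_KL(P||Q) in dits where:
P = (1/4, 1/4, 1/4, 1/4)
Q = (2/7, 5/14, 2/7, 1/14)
0.0683 dits

KL divergence: D_KL(P||Q) = Σ p(x) log(p(x)/q(x))

Computing term by term:
  x=0: 1/4 × log_10[(1/4)/(2/7)] = 1/4 × -0.0580 = -0.0145
  x=1: 1/4 × log_10[(1/4)/(5/14)] = 1/4 × -0.1549 = -0.0387
  x=2: 1/4 × log_10[(1/4)/(2/7)] = 1/4 × -0.0580 = -0.0145
  x=3: 1/4 × log_10[(1/4)/(1/14)] = 1/4 × 0.5441 = 0.1360

D_KL(P||Q) = 0.0683 dits

Note: KL divergence is always non-negative and equals 0 iff P = Q.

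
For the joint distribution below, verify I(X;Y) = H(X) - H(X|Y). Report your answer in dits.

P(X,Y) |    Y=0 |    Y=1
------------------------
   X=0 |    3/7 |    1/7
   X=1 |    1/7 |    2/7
I(X;Y) = 0.0386 dits

Mutual information has multiple equivalent forms:
- I(X;Y) = H(X) - H(X|Y)
- I(X;Y) = H(Y) - H(Y|X)
- I(X;Y) = H(X) + H(Y) - H(X,Y)

Computing all quantities:
H(X) = 0.2966, H(Y) = 0.2966, H(X,Y) = 0.5546
H(X|Y) = 0.2580, H(Y|X) = 0.2580

Verification:
H(X) - H(X|Y) = 0.2966 - 0.2580 = 0.0386
H(Y) - H(Y|X) = 0.2966 - 0.2580 = 0.0386
H(X) + H(Y) - H(X,Y) = 0.2966 + 0.2966 - 0.5546 = 0.0386

All forms give I(X;Y) = 0.0386 dits. ✓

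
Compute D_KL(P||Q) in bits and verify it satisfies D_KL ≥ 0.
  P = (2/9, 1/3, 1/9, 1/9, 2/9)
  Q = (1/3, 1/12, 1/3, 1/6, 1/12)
0.6100 bits

KL divergence satisfies the Gibbs inequality: D_KL(P||Q) ≥ 0 for all distributions P, Q.

D_KL(P||Q) = Σ p(x) log(p(x)/q(x))
Term by term:
  x=0: 2/9 × log_2[(2/9)/(1/3)] = -0.1300
  x=1: 1/3 × log_2[(1/3)/(1/12)] = 0.6667
  x=2: 1/9 × log_2[(1/9)/(1/3)] = -0.1761
  x=3: 1/9 × log_2[(1/9)/(1/6)] = -0.0650
  x=4: 2/9 × log_2[(2/9)/(1/12)] = 0.3145
D_KL(P||Q) = 0.6100 bits

D_KL(P||Q) = 0.6100 ≥ 0 ✓

This non-negativity is a fundamental property: relative entropy cannot be negative because it measures how different Q is from P.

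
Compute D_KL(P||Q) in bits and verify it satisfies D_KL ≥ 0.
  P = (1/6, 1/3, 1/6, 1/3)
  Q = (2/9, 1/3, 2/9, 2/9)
0.0566 bits

KL divergence satisfies the Gibbs inequality: D_KL(P||Q) ≥ 0 for all distributions P, Q.

D_KL(P||Q) = Σ p(x) log(p(x)/q(x))
Term by term:
  x=0: 1/6 × log_2[(1/6)/(2/9)] = -0.0692
  x=1: 1/3 × log_2[(1/3)/(1/3)] = 0.0000
  x=2: 1/6 × log_2[(1/6)/(2/9)] = -0.0692
  x=3: 1/3 × log_2[(1/3)/(2/9)] = 0.1950
D_KL(P||Q) = 0.0566 bits

D_KL(P||Q) = 0.0566 ≥ 0 ✓

This non-negativity is a fundamental property: relative entropy cannot be negative because it measures how different Q is from P.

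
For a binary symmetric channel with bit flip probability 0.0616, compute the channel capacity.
0.6662 bits

For a binary symmetric channel (BSC) with error probability p:
Capacity C = 1 - H(p) bits per symbol

where H(p) = -p log₂(p) - (1-p) log₂(1-p) is the binary entropy function.

H(0.0616) = 0.3338 bits
C = 1 - 0.3338 = 0.6662 bits per symbol

This means we can reliably transmit up to 0.6662 bits of information per channel use.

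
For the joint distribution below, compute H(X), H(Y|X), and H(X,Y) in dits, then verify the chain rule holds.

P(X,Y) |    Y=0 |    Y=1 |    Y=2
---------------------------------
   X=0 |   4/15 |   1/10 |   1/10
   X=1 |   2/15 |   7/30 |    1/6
H(X,Y) = 0.7469, H(X) = 0.3001, H(Y|X) = 0.4468 (all in dits)

Chain rule: H(X,Y) = H(X) + H(Y|X)

Left side — joint entropy directly:
H(X,Y) = -Σ p(x,y) log p(x,y) = 0.7469 dits

Right side — compute H(Y|X) from the conditional distributions:
P(X) = (7/15, 8/15), so H(X) = 0.3001 dits
H(Y|X) = Σ_x P(X=x) · H(Y|X=x):
  P(Y|X=0) = (4/7, 3/14, 3/14), H(Y|X=0) = 0.4256, weight P(X=0) = 7/15
  P(Y|X=1) = (1/4, 7/16, 5/16), H(Y|X=1) = 0.4654, weight P(X=1) = 8/15
H(Y|X) = 0.4468 dits

H(X) + H(Y|X) = 0.3001 + 0.4468 = 0.7469 dits

Both sides equal 0.7469 dits. ✓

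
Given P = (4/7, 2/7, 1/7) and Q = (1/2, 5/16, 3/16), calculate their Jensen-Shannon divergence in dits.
0.0013 dits

Jensen-Shannon divergence is:
JSD(P||Q) = 0.5 × D_KL(P||M) + 0.5 × D_KL(Q||M)
where M = 0.5 × (P + Q) is the mixture distribution.

M = 0.5 × (4/7, 2/7, 1/7) + 0.5 × (1/2, 5/16, 3/16) = (15/28, 0.299107, 0.165179)

D_KL(P||M) = 0.0013 dits
D_KL(Q||M) = 0.0013 dits

JSD(P||Q) = 0.5 × 0.0013 + 0.5 × 0.0013 = 0.0013 dits

Unlike KL divergence, JSD is symmetric and bounded: 0 ≤ JSD ≤ log(2).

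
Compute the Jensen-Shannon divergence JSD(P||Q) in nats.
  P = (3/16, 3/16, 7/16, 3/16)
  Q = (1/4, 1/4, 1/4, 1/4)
0.0197 nats

Jensen-Shannon divergence is:
JSD(P||Q) = 0.5 × D_KL(P||M) + 0.5 × D_KL(Q||M)
where M = 0.5 × (P + Q) is the mixture distribution.

M = 0.5 × (3/16, 3/16, 7/16, 3/16) + 0.5 × (1/4, 1/4, 1/4, 1/4) = (7/32, 7/32, 11/32, 7/32)

D_KL(P||M) = 0.0188 nats
D_KL(Q||M) = 0.0205 nats

JSD(P||Q) = 0.5 × 0.0188 + 0.5 × 0.0205 = 0.0197 nats

Unlike KL divergence, JSD is symmetric and bounded: 0 ≤ JSD ≤ log(2).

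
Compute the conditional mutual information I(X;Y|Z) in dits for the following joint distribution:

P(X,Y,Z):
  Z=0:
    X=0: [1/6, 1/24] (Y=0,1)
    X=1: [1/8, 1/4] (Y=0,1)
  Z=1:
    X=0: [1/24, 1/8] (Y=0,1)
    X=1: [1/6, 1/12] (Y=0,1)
0.0423 dits

Conditional mutual information: I(X;Y|Z) = H(X|Z) + H(Y|Z) - H(X,Y|Z)

H(Z) = 0.2950
H(X,Z) = 0.5819 → H(X|Z) = 0.2869
H(Y,Z) = 0.5960 → H(Y|Z) = 0.3010
H(X,Y,Z) = 0.8406 → H(X,Y|Z) = 0.5457

I(X;Y|Z) = 0.2869 + 0.3010 - 0.5457 = 0.0423 dits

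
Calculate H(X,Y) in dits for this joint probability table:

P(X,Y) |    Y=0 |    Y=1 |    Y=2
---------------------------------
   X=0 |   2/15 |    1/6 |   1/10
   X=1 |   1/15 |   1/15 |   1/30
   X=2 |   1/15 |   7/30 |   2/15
0.8950 dits

Joint entropy is H(X,Y) = -Σ_{x,y} p(x,y) log p(x,y).

Summing over all non-zero entries:
H(X,Y) = -[2/15·log_10(2/15) + 1/6·log_10(1/6) + 1/10·log_10(1/10) + 1/15·log_10(1/15) + 1/15·log_10(1/15) + 1/30·log_10(1/30) + 1/15·log_10(1/15) + 7/30·log_10(7/30) + 2/15·log_10(2/15)]
H(X,Y) = 0.8950 dits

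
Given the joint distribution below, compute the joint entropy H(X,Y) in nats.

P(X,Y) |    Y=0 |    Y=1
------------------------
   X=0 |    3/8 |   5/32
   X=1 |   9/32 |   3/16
1.3285 nats

Joint entropy is H(X,Y) = -Σ_{x,y} p(x,y) log p(x,y).

Summing over all non-zero entries:
H(X,Y) = -[3/8·log_e(3/8) + 5/32·log_e(5/32) + 9/32·log_e(9/32) + 3/16·log_e(3/16)]
H(X,Y) = 1.3285 nats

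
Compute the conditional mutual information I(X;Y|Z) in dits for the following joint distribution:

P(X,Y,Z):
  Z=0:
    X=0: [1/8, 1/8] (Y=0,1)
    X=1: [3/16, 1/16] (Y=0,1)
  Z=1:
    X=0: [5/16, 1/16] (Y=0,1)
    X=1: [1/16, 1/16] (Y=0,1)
0.0184 dits

Conditional mutual information: I(X;Y|Z) = H(X|Z) + H(Y|Z) - H(X,Y|Z)

H(Z) = 0.3010
H(X,Z) = 0.5737 → H(X|Z) = 0.2726
H(Y,Z) = 0.5668 → H(Y|Z) = 0.2658
H(X,Y,Z) = 0.8210 → H(X,Y|Z) = 0.5199

I(X;Y|Z) = 0.2726 + 0.2658 - 0.5199 = 0.0184 dits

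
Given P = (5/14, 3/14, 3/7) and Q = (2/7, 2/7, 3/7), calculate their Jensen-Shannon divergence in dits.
0.0020 dits

Jensen-Shannon divergence is:
JSD(P||Q) = 0.5 × D_KL(P||M) + 0.5 × D_KL(Q||M)
where M = 0.5 × (P + Q) is the mixture distribution.

M = 0.5 × (5/14, 3/14, 3/7) + 0.5 × (2/7, 2/7, 3/7) = (9/28, 1/4, 3/7)

D_KL(P||M) = 0.0020 dits
D_KL(Q||M) = 0.0020 dits

JSD(P||Q) = 0.5 × 0.0020 + 0.5 × 0.0020 = 0.0020 dits

Unlike KL divergence, JSD is symmetric and bounded: 0 ≤ JSD ≤ log(2).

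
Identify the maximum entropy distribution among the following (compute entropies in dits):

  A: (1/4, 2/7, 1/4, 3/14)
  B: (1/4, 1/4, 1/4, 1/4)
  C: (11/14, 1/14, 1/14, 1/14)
B

For a discrete distribution over n outcomes, entropy is maximized by the uniform distribution.

Computing entropies:
H(A) = 0.5998 dits
H(B) = 0.6021 dits
H(C) = 0.3279 dits

The uniform distribution (where all probabilities equal 1/4) achieves the maximum entropy of log_10(4) = 0.6021 dits.

Distribution B has the highest entropy.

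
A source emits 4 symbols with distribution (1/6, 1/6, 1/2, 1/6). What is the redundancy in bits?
0.2075 bits

Redundancy measures how far a source is from maximum entropy:
R = H_max - H(X)

Maximum entropy for 4 symbols: H_max = log_2(4) = 2.0000 bits
Actual entropy: H(X) = 1.7925 bits
Redundancy: R = 2.0000 - 1.7925 = 0.2075 bits

This redundancy represents potential for compression: the source could be compressed by 0.2075 bits per symbol.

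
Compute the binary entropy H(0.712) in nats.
0.6004 nats

The binary entropy function is:
H(p) = -p log(p) - (1-p) log(1-p)

H(0.712) = -0.712 × log_e(0.712) - 0.288 × log_e(0.288)
H(0.712) = 0.6004 nats

Note: Binary entropy is maximized at p=0.5 (H=1 bit) and minimized at p=0 or p=1 (H=0).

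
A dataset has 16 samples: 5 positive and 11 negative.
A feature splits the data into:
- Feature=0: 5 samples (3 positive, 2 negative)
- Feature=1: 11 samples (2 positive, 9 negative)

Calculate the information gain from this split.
0.1223 bits

Information Gain = H(Y) - H(Y|Feature)

Before split:
P(positive) = 5/16 = 0.3125
H(Y) = 0.8960 bits

After split:
Feature=0: H = 0.9710 bits (weight = 5/16)
Feature=1: H = 0.6840 bits (weight = 11/16)
H(Y|Feature) = (5/16)×0.9710 + (11/16)×0.6840 = 0.7737 bits

Information Gain = 0.8960 - 0.7737 = 0.1223 bits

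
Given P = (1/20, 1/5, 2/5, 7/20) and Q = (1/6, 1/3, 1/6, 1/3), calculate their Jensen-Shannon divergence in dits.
0.0216 dits

Jensen-Shannon divergence is:
JSD(P||Q) = 0.5 × D_KL(P||M) + 0.5 × D_KL(Q||M)
where M = 0.5 × (P + Q) is the mixture distribution.

M = 0.5 × (1/20, 1/5, 2/5, 7/20) + 0.5 × (1/6, 1/3, 1/6, 1/3) = (0.108333, 4/15, 0.283333, 0.341667)

D_KL(P||M) = 0.0218 dits
D_KL(Q||M) = 0.0215 dits

JSD(P||Q) = 0.5 × 0.0218 + 0.5 × 0.0215 = 0.0216 dits

Unlike KL divergence, JSD is symmetric and bounded: 0 ≤ JSD ≤ log(2).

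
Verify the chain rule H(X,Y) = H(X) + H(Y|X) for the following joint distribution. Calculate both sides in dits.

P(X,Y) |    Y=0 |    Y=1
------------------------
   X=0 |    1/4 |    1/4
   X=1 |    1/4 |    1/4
H(X,Y) = 0.6021, H(X) = 0.3010, H(Y|X) = 0.3010 (all in dits)

Chain rule: H(X,Y) = H(X) + H(Y|X)

Left side — joint entropy directly:
H(X,Y) = -Σ p(x,y) log p(x,y) = 0.6021 dits

Right side — compute H(Y|X) from the conditional distributions:
P(X) = (1/2, 1/2), so H(X) = 0.3010 dits
H(Y|X) = Σ_x P(X=x) · H(Y|X=x):
  P(Y|X=0) = (1/2, 1/2), H(Y|X=0) = 0.3010, weight P(X=0) = 1/2
  P(Y|X=1) = (1/2, 1/2), H(Y|X=1) = 0.3010, weight P(X=1) = 1/2
H(Y|X) = 0.3010 dits

H(X) + H(Y|X) = 0.3010 + 0.3010 = 0.6021 dits

Both sides equal 0.6021 dits. ✓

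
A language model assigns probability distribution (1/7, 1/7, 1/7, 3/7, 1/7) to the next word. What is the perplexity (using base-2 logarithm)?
4.3714

Perplexity is 2^H (or exp(H) for natural log).

First, H = -Σ p log p = 2.1281 bits
Perplexity = 2^2.1281 = 4.3714

Interpretation: The model's uncertainty is equivalent to choosing uniformly among 4.4 options.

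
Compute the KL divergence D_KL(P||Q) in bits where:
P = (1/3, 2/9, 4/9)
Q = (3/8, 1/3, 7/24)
0.0834 bits

KL divergence: D_KL(P||Q) = Σ p(x) log(p(x)/q(x))

Computing term by term:
  x=0: 1/3 × log_2[(1/3)/(3/8)] = 1/3 × -0.1699 = -0.0566
  x=1: 2/9 × log_2[(2/9)/(1/3)] = 2/9 × -0.5850 = -0.1300
  x=2: 4/9 × log_2[(4/9)/(7/24)] = 4/9 × 0.6077 = 0.2701

D_KL(P||Q) = 0.0834 bits

Note: KL divergence is always non-negative and equals 0 iff P = Q.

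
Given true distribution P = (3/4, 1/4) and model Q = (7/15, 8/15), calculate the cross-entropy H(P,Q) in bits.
1.0514 bits

Cross-entropy: H(P,Q) = -Σ p(x) log q(x)

Alternatively: H(P,Q) = H(P) + D_KL(P||Q)
H(P) = 0.8113 bits
D_KL(P||Q) = 0.2401 bits

H(P,Q) = 0.8113 + 0.2401 = 1.0514 bits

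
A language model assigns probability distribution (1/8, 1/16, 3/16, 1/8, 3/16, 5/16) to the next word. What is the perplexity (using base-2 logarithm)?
5.3891

Perplexity is 2^H (or exp(H) for natural log).

First, H = -Σ p log p = 2.4300 bits
Perplexity = 2^2.4300 = 5.3891

Interpretation: The model's uncertainty is equivalent to choosing uniformly among 5.4 options.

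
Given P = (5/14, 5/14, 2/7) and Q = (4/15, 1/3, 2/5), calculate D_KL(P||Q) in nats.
0.0328 nats

KL divergence: D_KL(P||Q) = Σ p(x) log(p(x)/q(x))

Computing term by term:
  x=0: 5/14 × log_e[(5/14)/(4/15)] = 5/14 × 0.2921 = 0.1043
  x=1: 5/14 × log_e[(5/14)/(1/3)] = 5/14 × 0.0690 = 0.0246
  x=2: 2/7 × log_e[(2/7)/(2/5)] = 2/7 × -0.3365 = -0.0961

D_KL(P||Q) = 0.0328 nats

Note: KL divergence is always non-negative and equals 0 iff P = Q.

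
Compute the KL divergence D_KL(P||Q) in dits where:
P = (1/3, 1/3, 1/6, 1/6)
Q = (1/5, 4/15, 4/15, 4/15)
0.0382 dits

KL divergence: D_KL(P||Q) = Σ p(x) log(p(x)/q(x))

Computing term by term:
  x=0: 1/3 × log_10[(1/3)/(1/5)] = 1/3 × 0.2218 = 0.0739
  x=1: 1/3 × log_10[(1/3)/(4/15)] = 1/3 × 0.0969 = 0.0323
  x=2: 1/6 × log_10[(1/6)/(4/15)] = 1/6 × -0.2041 = -0.0340
  x=3: 1/6 × log_10[(1/6)/(4/15)] = 1/6 × -0.2041 = -0.0340

D_KL(P||Q) = 0.0382 dits

Note: KL divergence is always non-negative and equals 0 iff P = Q.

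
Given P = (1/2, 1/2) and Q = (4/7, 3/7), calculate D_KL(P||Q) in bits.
0.0149 bits

KL divergence: D_KL(P||Q) = Σ p(x) log(p(x)/q(x))

Computing term by term:
  x=0: 1/2 × log_2[(1/2)/(4/7)] = 1/2 × -0.1926 = -0.0963
  x=1: 1/2 × log_2[(1/2)/(3/7)] = 1/2 × 0.2224 = 0.1112

D_KL(P||Q) = 0.0149 bits

Note: KL divergence is always non-negative and equals 0 iff P = Q.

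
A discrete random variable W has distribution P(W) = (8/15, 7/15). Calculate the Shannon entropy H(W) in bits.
0.9968 bits

Shannon entropy is H(X) = -Σ p(x) log p(x).

For P = (8/15, 7/15):
H = -8/15 × log_2(8/15) -7/15 × log_2(7/15)
H = 0.9968 bits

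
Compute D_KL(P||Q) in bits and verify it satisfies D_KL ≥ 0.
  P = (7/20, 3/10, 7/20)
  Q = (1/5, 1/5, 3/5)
0.1859 bits

KL divergence satisfies the Gibbs inequality: D_KL(P||Q) ≥ 0 for all distributions P, Q.

D_KL(P||Q) = Σ p(x) log(p(x)/q(x))
Term by term:
  x=0: 7/20 × log_2[(7/20)/(1/5)] = 0.2826
  x=1: 3/10 × log_2[(3/10)/(1/5)] = 0.1755
  x=2: 7/20 × log_2[(7/20)/(3/5)] = -0.2722
D_KL(P||Q) = 0.1859 bits

D_KL(P||Q) = 0.1859 ≥ 0 ✓

This non-negativity is a fundamental property: relative entropy cannot be negative because it measures how different Q is from P.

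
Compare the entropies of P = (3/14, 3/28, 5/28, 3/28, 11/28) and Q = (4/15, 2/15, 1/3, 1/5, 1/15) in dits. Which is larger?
Q

Computing entropies in dits:
H(P) = 0.6442
H(Q) = 0.6470

Distribution Q has higher entropy.

Intuition: The distribution closer to uniform (more spread out) has higher entropy.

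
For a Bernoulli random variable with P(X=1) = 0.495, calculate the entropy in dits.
0.3010 dits

The binary entropy function is:
H(p) = -p log(p) - (1-p) log(1-p)

H(0.495) = -0.495 × log_10(0.495) - 0.505 × log_10(0.505)
H(0.495) = 0.3010 dits

Note: Binary entropy is maximized at p=0.5 (H=1 bit) and minimized at p=0 or p=1 (H=0).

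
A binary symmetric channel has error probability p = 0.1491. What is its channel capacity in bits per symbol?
0.3924 bits

For a binary symmetric channel (BSC) with error probability p:
Capacity C = 1 - H(p) bits per symbol

where H(p) = -p log₂(p) - (1-p) log₂(1-p) is the binary entropy function.

H(0.1491) = 0.6076 bits
C = 1 - 0.6076 = 0.3924 bits per symbol

This means we can reliably transmit up to 0.3924 bits of information per channel use.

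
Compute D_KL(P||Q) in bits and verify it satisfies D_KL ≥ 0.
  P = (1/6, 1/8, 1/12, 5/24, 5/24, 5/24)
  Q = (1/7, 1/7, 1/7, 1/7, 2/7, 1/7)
0.0801 bits

KL divergence satisfies the Gibbs inequality: D_KL(P||Q) ≥ 0 for all distributions P, Q.

D_KL(P||Q) = Σ p(x) log(p(x)/q(x))
Term by term:
  x=0: 1/6 × log_2[(1/6)/(1/7)] = 0.0371
  x=1: 1/8 × log_2[(1/8)/(1/7)] = -0.0241
  x=2: 1/12 × log_2[(1/12)/(1/7)] = -0.0648
  x=3: 5/24 × log_2[(5/24)/(1/7)] = 0.1134
  x=4: 5/24 × log_2[(5/24)/(2/7)] = -0.0949
  x=5: 5/24 × log_2[(5/24)/(1/7)] = 0.1134
D_KL(P||Q) = 0.0801 bits

D_KL(P||Q) = 0.0801 ≥ 0 ✓

This non-negativity is a fundamental property: relative entropy cannot be negative because it measures how different Q is from P.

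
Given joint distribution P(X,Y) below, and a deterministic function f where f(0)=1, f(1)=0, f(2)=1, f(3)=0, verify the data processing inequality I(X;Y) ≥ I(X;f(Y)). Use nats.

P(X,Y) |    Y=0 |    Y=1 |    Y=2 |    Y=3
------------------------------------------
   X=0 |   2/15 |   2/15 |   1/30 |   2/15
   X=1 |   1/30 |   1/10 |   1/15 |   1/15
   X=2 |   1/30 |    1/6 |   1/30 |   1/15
I(X;Y) = 0.0556, I(X;f(Y)) = 0.0125, inequality holds: 0.0556 ≥ 0.0125

Data Processing Inequality: For any Markov chain X → Y → Z, we have I(X;Y) ≥ I(X;Z).

Here Z = f(Y) is a deterministic function of Y, forming X → Y → Z.

Original I(X;Y) = 0.0556 nats

After applying f:
P(X,Z) where Z=f(Y):
- P(X,Z=0) = P(X,Y=1) + P(X,Y=3)
- P(X,Z=1) = P(X,Y=0) + P(X,Y=2)

I(X;Z) = I(X;f(Y)) = 0.0125 nats

Verification: 0.0556 ≥ 0.0125 ✓

Information cannot be created by processing; the function f can only lose information about X.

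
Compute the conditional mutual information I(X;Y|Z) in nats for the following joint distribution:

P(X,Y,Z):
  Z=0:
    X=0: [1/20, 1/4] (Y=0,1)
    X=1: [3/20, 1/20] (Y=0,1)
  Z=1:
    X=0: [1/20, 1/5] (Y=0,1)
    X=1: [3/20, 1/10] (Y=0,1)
0.1320 nats

Conditional mutual information: I(X;Y|Z) = H(X|Z) + H(Y|Z) - H(X,Y|Z)

H(Z) = 0.6931
H(X,Z) = 1.3762 → H(X|Z) = 0.6831
H(Y,Z) = 1.3662 → H(Y|Z) = 0.6730
H(X,Y,Z) = 1.9172 → H(X,Y|Z) = 1.2241

I(X;Y|Z) = 0.6831 + 0.6730 - 1.2241 = 0.1320 nats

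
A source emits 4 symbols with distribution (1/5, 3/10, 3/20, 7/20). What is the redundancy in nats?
0.0512 nats

Redundancy measures how far a source is from maximum entropy:
R = H_max - H(X)

Maximum entropy for 4 symbols: H_max = log_e(4) = 1.3863 nats
Actual entropy: H(X) = 1.3351 nats
Redundancy: R = 1.3863 - 1.3351 = 0.0512 nats

This redundancy represents potential for compression: the source could be compressed by 0.0512 nats per symbol.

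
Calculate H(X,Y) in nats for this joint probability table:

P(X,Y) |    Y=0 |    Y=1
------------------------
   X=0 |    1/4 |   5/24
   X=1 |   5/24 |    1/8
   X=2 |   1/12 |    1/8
1.7271 nats

Joint entropy is H(X,Y) = -Σ_{x,y} p(x,y) log p(x,y).

Summing over all non-zero entries:
H(X,Y) = -[1/4·log_e(1/4) + 5/24·log_e(5/24) + 5/24·log_e(5/24) + 1/8·log_e(1/8) + 1/12·log_e(1/12) + 1/8·log_e(1/8)]
H(X,Y) = 1.7271 nats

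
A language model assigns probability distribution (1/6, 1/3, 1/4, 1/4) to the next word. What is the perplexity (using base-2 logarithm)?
3.8883

Perplexity is 2^H (or exp(H) for natural log).

First, H = -Σ p log p = 1.9591 bits
Perplexity = 2^1.9591 = 3.8883

Interpretation: The model's uncertainty is equivalent to choosing uniformly among 3.9 options.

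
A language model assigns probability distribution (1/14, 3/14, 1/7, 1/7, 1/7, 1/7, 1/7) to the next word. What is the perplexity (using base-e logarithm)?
6.7432

Perplexity is e^H (or exp(H) for natural log).

First, H = -Σ p log p = 1.9085 nats
Perplexity = e^1.9085 = 6.7432

Interpretation: The model's uncertainty is equivalent to choosing uniformly among 6.7 options.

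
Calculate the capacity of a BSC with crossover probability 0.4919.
0.0002 bits

For a binary symmetric channel (BSC) with error probability p:
Capacity C = 1 - H(p) bits per symbol

where H(p) = -p log₂(p) - (1-p) log₂(1-p) is the binary entropy function.

H(0.4919) = 0.9998 bits
C = 1 - 0.9998 = 0.0002 bits per symbol

This means we can reliably transmit up to 0.0002 bits of information per channel use.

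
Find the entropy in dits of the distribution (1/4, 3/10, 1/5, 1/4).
0.5977 dits

Shannon entropy is H(X) = -Σ p(x) log p(x).

For P = (1/4, 3/10, 1/5, 1/4):
H = -1/4 × log_10(1/4) -3/10 × log_10(3/10) -1/5 × log_10(1/5) -1/4 × log_10(1/4)
H = 0.5977 dits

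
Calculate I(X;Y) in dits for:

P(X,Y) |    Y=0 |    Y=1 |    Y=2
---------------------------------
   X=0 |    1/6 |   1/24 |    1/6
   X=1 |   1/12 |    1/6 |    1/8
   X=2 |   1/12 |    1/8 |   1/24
0.0374 dits

Mutual information: I(X;Y) = H(X) + H(Y) - H(X,Y)

Marginals:
P(X) = (3/8, 3/8, 1/4), H(X) = 0.4700 dits
P(Y) = (1/3, 1/3, 1/3), H(Y) = 0.4771 dits

Joint entropy: H(X,Y) = 0.9097 dits

I(X;Y) = 0.4700 + 0.4771 - 0.9097 = 0.0374 dits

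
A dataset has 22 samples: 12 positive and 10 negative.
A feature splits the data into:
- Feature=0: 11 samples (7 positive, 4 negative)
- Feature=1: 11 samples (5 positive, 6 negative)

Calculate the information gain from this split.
0.0242 bits

Information Gain = H(Y) - H(Y|Feature)

Before split:
P(positive) = 12/22 = 0.5455
H(Y) = 0.9940 bits

After split:
Feature=0: H = 0.9457 bits (weight = 11/22)
Feature=1: H = 0.9940 bits (weight = 11/22)
H(Y|Feature) = (11/22)×0.9457 + (11/22)×0.9940 = 0.9698 bits

Information Gain = 0.9940 - 0.9698 = 0.0242 bits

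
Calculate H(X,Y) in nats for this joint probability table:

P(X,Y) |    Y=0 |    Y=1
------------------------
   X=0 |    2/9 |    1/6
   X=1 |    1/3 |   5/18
1.3549 nats

Joint entropy is H(X,Y) = -Σ_{x,y} p(x,y) log p(x,y).

Summing over all non-zero entries:
H(X,Y) = -[2/9·log_e(2/9) + 1/6·log_e(1/6) + 1/3·log_e(1/3) + 5/18·log_e(5/18)]
H(X,Y) = 1.3549 nats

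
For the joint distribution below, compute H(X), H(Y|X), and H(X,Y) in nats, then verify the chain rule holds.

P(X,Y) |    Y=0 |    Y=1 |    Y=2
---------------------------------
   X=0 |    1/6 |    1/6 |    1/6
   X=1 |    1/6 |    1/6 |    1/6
H(X,Y) = 1.7918, H(X) = 0.6931, H(Y|X) = 1.0986 (all in nats)

Chain rule: H(X,Y) = H(X) + H(Y|X)

Left side — joint entropy directly:
H(X,Y) = -Σ p(x,y) log p(x,y) = 1.7918 nats

Right side — compute H(Y|X) from the conditional distributions:
P(X) = (1/2, 1/2), so H(X) = 0.6931 nats
H(Y|X) = Σ_x P(X=x) · H(Y|X=x):
  P(Y|X=0) = (1/3, 1/3, 1/3), H(Y|X=0) = 1.0986, weight P(X=0) = 1/2
  P(Y|X=1) = (1/3, 1/3, 1/3), H(Y|X=1) = 1.0986, weight P(X=1) = 1/2
H(Y|X) = 1.0986 nats

H(X) + H(Y|X) = 0.6931 + 1.0986 = 1.7918 nats

Both sides equal 1.7918 nats. ✓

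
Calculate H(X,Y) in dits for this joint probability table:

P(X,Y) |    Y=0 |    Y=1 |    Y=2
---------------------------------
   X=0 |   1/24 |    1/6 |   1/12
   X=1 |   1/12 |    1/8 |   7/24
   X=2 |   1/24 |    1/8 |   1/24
0.8639 dits

Joint entropy is H(X,Y) = -Σ_{x,y} p(x,y) log p(x,y).

Summing over all non-zero entries:
H(X,Y) = -[1/24·log_10(1/24) + 1/6·log_10(1/6) + 1/12·log_10(1/12) + 1/12·log_10(1/12) + 1/8·log_10(1/8) + 7/24·log_10(7/24) + 1/24·log_10(1/24) + 1/8·log_10(1/8) + 1/24·log_10(1/24)]
H(X,Y) = 0.8639 dits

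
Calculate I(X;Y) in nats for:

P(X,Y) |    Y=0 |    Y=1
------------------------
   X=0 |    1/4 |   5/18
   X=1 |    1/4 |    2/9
0.0015 nats

Mutual information: I(X;Y) = H(X) + H(Y) - H(X,Y)

Marginals:
P(X) = (19/36, 17/36), H(X) = 0.6916 nats
P(Y) = (1/2, 1/2), H(Y) = 0.6931 nats

Joint entropy: H(X,Y) = 1.3832 nats

I(X;Y) = 0.6916 + 0.6931 - 1.3832 = 0.0015 nats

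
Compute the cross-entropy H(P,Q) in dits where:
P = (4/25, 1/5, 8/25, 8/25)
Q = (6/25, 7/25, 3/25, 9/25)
0.6464 dits

Cross-entropy: H(P,Q) = -Σ p(x) log q(x)

Alternatively: H(P,Q) = H(P) + D_KL(P||Q)
H(P) = 0.5838 dits
D_KL(P||Q) = 0.0625 dits

H(P,Q) = 0.5838 + 0.0625 = 0.6464 dits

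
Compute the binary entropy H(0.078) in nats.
0.2739 nats

The binary entropy function is:
H(p) = -p log(p) - (1-p) log(1-p)

H(0.078) = -0.078 × log_e(0.078) - 0.922 × log_e(0.922)
H(0.078) = 0.2739 nats

Note: Binary entropy is maximized at p=0.5 (H=1 bit) and minimized at p=0 or p=1 (H=0).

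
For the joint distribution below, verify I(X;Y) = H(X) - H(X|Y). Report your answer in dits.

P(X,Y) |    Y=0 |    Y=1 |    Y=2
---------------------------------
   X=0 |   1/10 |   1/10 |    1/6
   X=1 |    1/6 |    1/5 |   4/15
I(X;Y) = 0.0005 dits

Mutual information has multiple equivalent forms:
- I(X;Y) = H(X) - H(X|Y)
- I(X;Y) = H(Y) - H(Y|X)
- I(X;Y) = H(X) + H(Y) - H(X,Y)

Computing all quantities:
H(X) = 0.2854, H(Y) = 0.4673, H(X,Y) = 0.7523
H(X|Y) = 0.2849, H(Y|X) = 0.4669

Verification:
H(X) - H(X|Y) = 0.2854 - 0.2849 = 0.0005
H(Y) - H(Y|X) = 0.4673 - 0.4669 = 0.0005
H(X) + H(Y) - H(X,Y) = 0.2854 + 0.4673 - 0.7523 = 0.0005

All forms give I(X;Y) = 0.0005 dits. ✓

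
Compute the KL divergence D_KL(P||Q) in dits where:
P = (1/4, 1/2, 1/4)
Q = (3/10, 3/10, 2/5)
0.0401 dits

KL divergence: D_KL(P||Q) = Σ p(x) log(p(x)/q(x))

Computing term by term:
  x=0: 1/4 × log_10[(1/4)/(3/10)] = 1/4 × -0.0792 = -0.0198
  x=1: 1/2 × log_10[(1/2)/(3/10)] = 1/2 × 0.2218 = 0.1109
  x=2: 1/4 × log_10[(1/4)/(2/5)] = 1/4 × -0.2041 = -0.0510

D_KL(P||Q) = 0.0401 dits

Note: KL divergence is always non-negative and equals 0 iff P = Q.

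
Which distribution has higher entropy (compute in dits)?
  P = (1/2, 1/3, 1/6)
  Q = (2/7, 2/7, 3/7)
Q

Computing entropies in dits:
H(P) = 0.4392
H(Q) = 0.4686

Distribution Q has higher entropy.

Intuition: The distribution closer to uniform (more spread out) has higher entropy.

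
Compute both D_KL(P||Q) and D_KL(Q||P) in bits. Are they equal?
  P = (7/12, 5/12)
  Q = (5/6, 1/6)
D_KL(P||Q) = 0.2506, D_KL(Q||P) = 0.2085

KL divergence is not symmetric: D_KL(P||Q) ≠ D_KL(Q||P) in general.

D_KL(P||Q) = 0.2506 bits
D_KL(Q||P) = 0.2085 bits

No, they are not equal!

This asymmetry is why KL divergence is not a true distance metric.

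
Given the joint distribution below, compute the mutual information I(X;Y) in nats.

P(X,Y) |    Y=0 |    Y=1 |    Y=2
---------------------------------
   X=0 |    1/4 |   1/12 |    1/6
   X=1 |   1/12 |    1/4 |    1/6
0.0872 nats

Mutual information: I(X;Y) = H(X) + H(Y) - H(X,Y)

Marginals:
P(X) = (1/2, 1/2), H(X) = 0.6931 nats
P(Y) = (1/3, 1/3, 1/3), H(Y) = 1.0986 nats

Joint entropy: H(X,Y) = 1.7046 nats

I(X;Y) = 0.6931 + 1.0986 - 1.7046 = 0.0872 nats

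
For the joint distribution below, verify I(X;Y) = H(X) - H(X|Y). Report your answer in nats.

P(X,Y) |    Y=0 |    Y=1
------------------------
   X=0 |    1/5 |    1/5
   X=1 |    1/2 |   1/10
I(X;Y) = 0.0633 nats

Mutual information has multiple equivalent forms:
- I(X;Y) = H(X) - H(X|Y)
- I(X;Y) = H(Y) - H(Y|X)
- I(X;Y) = H(X) + H(Y) - H(X,Y)

Computing all quantities:
H(X) = 0.6730, H(Y) = 0.6109, H(X,Y) = 1.2206
H(X|Y) = 0.6097, H(Y|X) = 0.5476

Verification:
H(X) - H(X|Y) = 0.6730 - 0.6097 = 0.0633
H(Y) - H(Y|X) = 0.6109 - 0.5476 = 0.0633
H(X) + H(Y) - H(X,Y) = 0.6730 + 0.6109 - 1.2206 = 0.0633

All forms give I(X;Y) = 0.0633 nats. ✓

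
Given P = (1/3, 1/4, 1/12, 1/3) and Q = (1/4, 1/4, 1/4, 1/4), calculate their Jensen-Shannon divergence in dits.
0.0121 dits

Jensen-Shannon divergence is:
JSD(P||Q) = 0.5 × D_KL(P||M) + 0.5 × D_KL(Q||M)
where M = 0.5 × (P + Q) is the mixture distribution.

M = 0.5 × (1/3, 1/4, 1/12, 1/3) + 0.5 × (1/4, 1/4, 1/4, 1/4) = (7/24, 1/4, 1/6, 7/24)

D_KL(P||M) = 0.0136 dits
D_KL(Q||M) = 0.0105 dits

JSD(P||Q) = 0.5 × 0.0136 + 0.5 × 0.0105 = 0.0121 dits

Unlike KL divergence, JSD is symmetric and bounded: 0 ≤ JSD ≤ log(2).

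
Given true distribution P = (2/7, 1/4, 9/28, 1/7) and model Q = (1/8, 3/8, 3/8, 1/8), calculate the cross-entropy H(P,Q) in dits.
0.6304 dits

Cross-entropy: H(P,Q) = -Σ p(x) log q(x)

Alternatively: H(P,Q) = H(P) + D_KL(P||Q)
H(P) = 0.5851 dits
D_KL(P||Q) = 0.0453 dits

H(P,Q) = 0.5851 + 0.0453 = 0.6304 dits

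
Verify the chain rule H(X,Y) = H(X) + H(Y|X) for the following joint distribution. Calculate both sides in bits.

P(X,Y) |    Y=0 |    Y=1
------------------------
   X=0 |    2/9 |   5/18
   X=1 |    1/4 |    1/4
H(X,Y) = 1.9955, H(X) = 1.0000, H(Y|X) = 0.9955 (all in bits)

Chain rule: H(X,Y) = H(X) + H(Y|X)

Left side — joint entropy directly:
H(X,Y) = -Σ p(x,y) log p(x,y) = 1.9955 bits

Right side — compute H(Y|X) from the conditional distributions:
P(X) = (1/2, 1/2), so H(X) = 1.0000 bits
H(Y|X) = Σ_x P(X=x) · H(Y|X=x):
  P(Y|X=0) = (4/9, 5/9), H(Y|X=0) = 0.9911, weight P(X=0) = 1/2
  P(Y|X=1) = (1/2, 1/2), H(Y|X=1) = 1.0000, weight P(X=1) = 1/2
H(Y|X) = 0.9955 bits

H(X) + H(Y|X) = 1.0000 + 0.9955 = 1.9955 bits

Both sides equal 1.9955 bits. ✓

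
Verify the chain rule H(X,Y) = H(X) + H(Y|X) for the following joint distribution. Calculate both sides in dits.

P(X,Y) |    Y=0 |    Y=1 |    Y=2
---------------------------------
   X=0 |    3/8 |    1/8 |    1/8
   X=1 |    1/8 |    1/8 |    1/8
H(X,Y) = 0.7242, H(X) = 0.2873, H(Y|X) = 0.4369 (all in dits)

Chain rule: H(X,Y) = H(X) + H(Y|X)

Left side — joint entropy directly:
H(X,Y) = -Σ p(x,y) log p(x,y) = 0.7242 dits

Right side — compute H(Y|X) from the conditional distributions:
P(X) = (5/8, 3/8), so H(X) = 0.2873 dits
H(Y|X) = Σ_x P(X=x) · H(Y|X=x):
  P(Y|X=0) = (3/5, 1/5, 1/5), H(Y|X=0) = 0.4127, weight P(X=0) = 5/8
  P(Y|X=1) = (1/3, 1/3, 1/3), H(Y|X=1) = 0.4771, weight P(X=1) = 3/8
H(Y|X) = 0.4369 dits

H(X) + H(Y|X) = 0.2873 + 0.4369 = 0.7242 dits

Both sides equal 0.7242 dits. ✓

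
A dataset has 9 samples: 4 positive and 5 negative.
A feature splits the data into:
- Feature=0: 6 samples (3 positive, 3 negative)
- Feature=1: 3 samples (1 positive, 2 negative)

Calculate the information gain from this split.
0.0183 bits

Information Gain = H(Y) - H(Y|Feature)

Before split:
P(positive) = 4/9 = 0.4444
H(Y) = 0.9911 bits

After split:
Feature=0: H = 1.0000 bits (weight = 6/9)
Feature=1: H = 0.9183 bits (weight = 3/9)
H(Y|Feature) = (6/9)×1.0000 + (3/9)×0.9183 = 0.9728 bits

Information Gain = 0.9911 - 0.9728 = 0.0183 bits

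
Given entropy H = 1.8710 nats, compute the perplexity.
6.4948

Perplexity is e^H (or exp(H) for natural log).

H = 1.8710 nats
Perplexity = e^1.8710 = 6.4948

Interpretation: The model's uncertainty is equivalent to choosing uniformly among 6.5 options.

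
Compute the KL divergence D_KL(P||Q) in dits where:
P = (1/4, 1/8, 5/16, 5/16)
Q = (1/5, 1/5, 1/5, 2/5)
0.0258 dits

KL divergence: D_KL(P||Q) = Σ p(x) log(p(x)/q(x))

Computing term by term:
  x=0: 1/4 × log_10[(1/4)/(1/5)] = 1/4 × 0.0969 = 0.0242
  x=1: 1/8 × log_10[(1/8)/(1/5)] = 1/8 × -0.2041 = -0.0255
  x=2: 5/16 × log_10[(5/16)/(1/5)] = 5/16 × 0.1938 = 0.0606
  x=3: 5/16 × log_10[(5/16)/(2/5)] = 5/16 × -0.1072 = -0.0335

D_KL(P||Q) = 0.0258 dits

Note: KL divergence is always non-negative and equals 0 iff P = Q.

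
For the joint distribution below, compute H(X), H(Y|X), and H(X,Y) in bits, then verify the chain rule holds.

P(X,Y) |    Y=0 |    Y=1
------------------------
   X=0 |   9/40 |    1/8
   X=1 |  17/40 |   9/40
H(X,Y) = 1.8680, H(X) = 0.9341, H(Y|X) = 0.9340 (all in bits)

Chain rule: H(X,Y) = H(X) + H(Y|X)

Left side — joint entropy directly:
H(X,Y) = -Σ p(x,y) log p(x,y) = 1.8680 bits

Right side — compute H(Y|X) from the conditional distributions:
P(X) = (7/20, 13/20), so H(X) = 0.9341 bits
H(Y|X) = Σ_x P(X=x) · H(Y|X=x):
  P(Y|X=0) = (9/14, 5/14), H(Y|X=0) = 0.9403, weight P(X=0) = 7/20
  P(Y|X=1) = (17/26, 9/26), H(Y|X=1) = 0.9306, weight P(X=1) = 13/20
H(Y|X) = 0.9340 bits

H(X) + H(Y|X) = 0.9341 + 0.9340 = 1.8680 bits

Both sides equal 1.8680 bits. ✓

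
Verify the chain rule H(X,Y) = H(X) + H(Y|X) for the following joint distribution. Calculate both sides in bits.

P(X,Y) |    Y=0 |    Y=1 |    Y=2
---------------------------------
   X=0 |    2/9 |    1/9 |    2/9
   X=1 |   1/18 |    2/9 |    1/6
H(X,Y) = 2.4613, H(X) = 0.9911, H(Y|X) = 1.4702 (all in bits)

Chain rule: H(X,Y) = H(X) + H(Y|X)

Left side — joint entropy directly:
H(X,Y) = -Σ p(x,y) log p(x,y) = 2.4613 bits

Right side — compute H(Y|X) from the conditional distributions:
P(X) = (5/9, 4/9), so H(X) = 0.9911 bits
H(Y|X) = Σ_x P(X=x) · H(Y|X=x):
  P(Y|X=0) = (2/5, 1/5, 2/5), H(Y|X=0) = 1.5219, weight P(X=0) = 5/9
  P(Y|X=1) = (1/8, 1/2, 3/8), H(Y|X=1) = 1.4056, weight P(X=1) = 4/9
H(Y|X) = 1.4702 bits

H(X) + H(Y|X) = 0.9911 + 1.4702 = 2.4613 bits

Both sides equal 2.4613 bits. ✓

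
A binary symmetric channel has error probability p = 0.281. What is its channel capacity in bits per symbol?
0.1432 bits

For a binary symmetric channel (BSC) with error probability p:
Capacity C = 1 - H(p) bits per symbol

where H(p) = -p log₂(p) - (1-p) log₂(1-p) is the binary entropy function.

H(0.281) = 0.8568 bits
C = 1 - 0.8568 = 0.1432 bits per symbol

This means we can reliably transmit up to 0.1432 bits of information per channel use.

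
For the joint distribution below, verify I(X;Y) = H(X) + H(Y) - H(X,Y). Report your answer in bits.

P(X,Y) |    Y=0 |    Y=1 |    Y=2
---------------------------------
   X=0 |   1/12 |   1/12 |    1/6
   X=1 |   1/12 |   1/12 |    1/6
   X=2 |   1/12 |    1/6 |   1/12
I(X;Y) = 0.0546 bits

Mutual information has multiple equivalent forms:
- I(X;Y) = H(X) - H(X|Y)
- I(X;Y) = H(Y) - H(Y|X)
- I(X;Y) = H(X) + H(Y) - H(X,Y)

Computing all quantities:
H(X) = 1.5850, H(Y) = 1.5546, H(X,Y) = 3.0850
H(X|Y) = 1.5304, H(Y|X) = 1.5000

Verification:
H(X) - H(X|Y) = 1.5850 - 1.5304 = 0.0546
H(Y) - H(Y|X) = 1.5546 - 1.5000 = 0.0546
H(X) + H(Y) - H(X,Y) = 1.5850 + 1.5546 - 3.0850 = 0.0546

All forms give I(X;Y) = 0.0546 bits. ✓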